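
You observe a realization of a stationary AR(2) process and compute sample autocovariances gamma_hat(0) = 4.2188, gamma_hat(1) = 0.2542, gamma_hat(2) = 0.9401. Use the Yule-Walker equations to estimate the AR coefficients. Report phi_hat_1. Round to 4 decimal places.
\hat\phi_{1} = 0.0470

The Yule-Walker equations for an AR(p) process read, in matrix form,
  Gamma_p phi = r_p,   with   (Gamma_p)_{ij} = gamma(|i - j|),
                       (r_p)_i = gamma(i),   i,j = 1..p.
Substitute the sample gammas (Toeplitz matrix and right-hand side of size 2):
  Gamma_p = [[4.2188, 0.2542], [0.2542, 4.2188]]
  r_p     = [0.2542, 0.9401]
Written out:
  4.2188 phi_1 + 0.2542 phi_2 = 0.2542
  0.2542 phi_1 + 4.2188 phi_2 = 0.9401
Solve by Cramer's rule:
  det = gamma(0)^2 - gamma(1)^2 = (4.2188)^2 - (0.2542)^2 = 17.79827344 - 0.06461764 = 17.7336558
  phi_hat_1 = [gamma(1) gamma(0) - gamma(1) gamma(2)] / det = [(0.2542)(4.2188) - (0.2542)(0.9401)] / 17.7336558 = 0.83344554 / 17.7336558 = 0.047
  phi_hat_2 = [gamma(0) gamma(2) - gamma(1)^2] / det = [(4.2188)(0.9401) - (0.2542)^2] / 17.7336558 = 3.90147624 / 17.7336558 = 0.22
So phi_hat = [0.0470, 0.2200].
Therefore phi_hat_1 = 0.0470.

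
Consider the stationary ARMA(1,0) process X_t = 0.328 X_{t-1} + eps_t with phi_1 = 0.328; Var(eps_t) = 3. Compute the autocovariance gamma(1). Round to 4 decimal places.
\gamma(1) = 1.1026

Multiply the model equation by X_{t-k} and take expectations. With theta_0 = psi_0 = 1 and psi_j the MA(infinity) weights, this gives
  gamma(k) - sum_i phi_i gamma(k-i) = c_k,
  c_k = sigma^2 * sum_{j=k..q} theta_j psi_{j-k}   (c_k = 0 for k > q),
using gamma(-m) = gamma(m).
Pure AR (q = 0): c_0 = sigma^2 = 3, c_k = 0 for k >= 1.
Equations for k = 0 and k = 1 (AR order 1):
  gamma(0) = phi_1 gamma(1) + c_0
  gamma(1) = phi_1 gamma(0) + c_1
Substituting the second into the first: gamma(0) (1 - phi_1^2) = c_0 + phi_1 c_1, so
  gamma(0) = c_0 / (1 - phi_1^2) = 3 / (1 - (0.328)^2) = 3 / 0.892416 = 3.361661.
  gamma(1) = phi_1 gamma(0) = (0.328)(3.361661) = 1.102625.
Therefore gamma(1) = 1.1026 (to 4 decimal places).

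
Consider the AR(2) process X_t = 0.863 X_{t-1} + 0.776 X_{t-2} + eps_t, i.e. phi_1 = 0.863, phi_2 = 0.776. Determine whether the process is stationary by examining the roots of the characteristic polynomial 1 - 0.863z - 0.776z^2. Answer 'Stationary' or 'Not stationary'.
\text{Not stationary}

The AR(p) characteristic polynomial is P(z) = 1 - 0.863z - 0.776z^2.
Stationarity requires all roots to lie outside the unit circle, i.e. |z| > 1 for every root.
Set 1 + (-0.863) z + (-0.776) z^2 = 0, i.e. a z^2 + b z + c = 0 with a = -0.776, b = -0.863, c = 1.
Discriminant D = b^2 - 4ac = (-0.863)^2 - 4*(-0.776)*1 = 0.744769 - (-3.104) = 3.848769.
D >= 0, so the roots are real: z = (-b +/- sqrt(D)) / (2a) = (0.863 +/- 1.961828) / (-1.552).
  z_1 = (0.863 + 1.961828) / (-1.552) = -1.8201,   |z_1| = 1.8201.
  z_2 = (0.863 - 1.961828) / (-1.552) = 0.708,   |z_2| = 0.708.
Moduli of all roots: 1.8201, 0.7080.
All moduli strictly greater than 1? No.
Verdict: Not stationary.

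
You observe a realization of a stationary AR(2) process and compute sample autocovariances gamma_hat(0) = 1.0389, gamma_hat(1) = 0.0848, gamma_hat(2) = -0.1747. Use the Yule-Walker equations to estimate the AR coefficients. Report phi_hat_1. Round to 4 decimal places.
\hat\phi_{1} = 0.0960

The Yule-Walker equations for an AR(p) process read, in matrix form,
  Gamma_p phi = r_p,   with   (Gamma_p)_{ij} = gamma(|i - j|),
                       (r_p)_i = gamma(i),   i,j = 1..p.
Substitute the sample gammas (Toeplitz matrix and right-hand side of size 2):
  Gamma_p = [[1.0389, 0.0848], [0.0848, 1.0389]]
  r_p     = [0.0848, -0.1747]
Written out:
  1.0389 phi_1 + 0.0848 phi_2 = 0.0848
  0.0848 phi_1 + 1.0389 phi_2 = -0.1747
Solve by Cramer's rule:
  det = gamma(0)^2 - gamma(1)^2 = (1.0389)^2 - (0.0848)^2 = 1.07931321 - 0.00719104 = 1.07212217
  phi_hat_1 = [gamma(1) gamma(0) - gamma(1) gamma(2)] / det = [(0.0848)(1.0389) - (0.0848)(-0.1747)] / 1.07212217 = 0.10291328 / 1.07212217 = 0.096
  phi_hat_2 = [gamma(0) gamma(2) - gamma(1)^2] / det = [(1.0389)(-0.1747) - (0.0848)^2] / 1.07212217 = -0.18868687 / 1.07212217 = -0.176
So phi_hat = [0.0960, -0.1760].
Therefore phi_hat_1 = 0.0960.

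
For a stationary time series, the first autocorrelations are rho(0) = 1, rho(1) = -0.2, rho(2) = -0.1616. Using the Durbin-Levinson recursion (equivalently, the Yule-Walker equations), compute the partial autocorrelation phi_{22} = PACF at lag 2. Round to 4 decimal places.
\phi_{22} = -0.2100

The PACF at lag k is phi_{kk}, the last component of the solution
to the Yule-Walker system G_k phi = r_k where
  (G_k)_{ij} = rho(|i - j|), (r_k)_i = rho(i), i,j = 1..k.
Equivalently, Durbin-Levinson gives phi_{kk} iteratively:
  phi_{11} = rho(1)
  phi_{kk} = [rho(k) - sum_{j=1..k-1} phi_{k-1,j} rho(k-j)]
            / [1 - sum_{j=1..k-1} phi_{k-1,j} rho(j)],
  phi_{k,j} = phi_{k-1,j} - phi_{kk} phi_{k-1,k-j},  j = 1..k-1.
Step k = 1:
  phi_11 = rho(1) = -0.2.
Step k = 2:
  phi_22 = [rho(2) - phi_11 rho(1)] / [1 - phi_11 rho(1)] = [-0.1616 - (-0.2)(-0.2)] / [1 - (-0.2)(-0.2)]
         = -0.2016 / 0.96 = -0.21.
Therefore phi_{22} = -0.2100.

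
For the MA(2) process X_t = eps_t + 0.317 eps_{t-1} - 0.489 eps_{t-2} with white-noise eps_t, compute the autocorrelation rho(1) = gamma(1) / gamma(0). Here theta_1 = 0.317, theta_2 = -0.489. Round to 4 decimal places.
\rho(1) = 0.1209

For an MA(q) process with theta_0 = 1, the autocovariance is
  gamma(k) = sigma^2 * sum_{i=0..q-k} theta_i * theta_{i+k},
and rho(k) = gamma(k) / gamma(0). Sigma^2 cancels.
  numerator   = (1)*(0.317) + (0.317)*(-0.489) = 0.161987.
  denominator = (1)^2 + (0.317)^2 + (-0.489)^2 = 1.33961.
  rho(1) = 0.161987 / 1.33961 = 0.1209.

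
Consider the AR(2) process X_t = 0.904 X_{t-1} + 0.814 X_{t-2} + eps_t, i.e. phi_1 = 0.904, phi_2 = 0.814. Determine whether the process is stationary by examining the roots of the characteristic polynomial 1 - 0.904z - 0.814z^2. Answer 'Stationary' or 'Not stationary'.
\text{Not stationary}

The AR(p) characteristic polynomial is P(z) = 1 - 0.904z - 0.814z^2.
Stationarity requires all roots to lie outside the unit circle, i.e. |z| > 1 for every root.
Set 1 + (-0.904) z + (-0.814) z^2 = 0, i.e. a z^2 + b z + c = 0 with a = -0.814, b = -0.904, c = 1.
Discriminant D = b^2 - 4ac = (-0.904)^2 - 4*(-0.814)*1 = 0.817216 - (-3.256) = 4.073216.
D >= 0, so the roots are real: z = (-b +/- sqrt(D)) / (2a) = (0.904 +/- 2.018221) / (-1.628).
  z_1 = (0.904 + 2.018221) / (-1.628) = -1.795,   |z_1| = 1.795.
  z_2 = (0.904 - 2.018221) / (-1.628) = 0.6844,   |z_2| = 0.6844.
Moduli of all roots: 1.7950, 0.6844.
All moduli strictly greater than 1? No.
Verdict: Not stationary.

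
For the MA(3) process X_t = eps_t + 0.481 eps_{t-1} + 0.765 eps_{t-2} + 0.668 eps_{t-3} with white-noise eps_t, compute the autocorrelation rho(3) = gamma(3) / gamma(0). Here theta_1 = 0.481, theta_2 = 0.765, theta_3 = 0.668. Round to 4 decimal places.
\rho(3) = 0.2952

For an MA(q) process with theta_0 = 1, the autocovariance is
  gamma(k) = sigma^2 * sum_{i=0..q-k} theta_i * theta_{i+k},
and rho(k) = gamma(k) / gamma(0). Sigma^2 cancels.
  numerator   = (1)*(0.668) = 0.668.
  denominator = (1)^2 + (0.481)^2 + (0.765)^2 + (0.668)^2 = 2.26281.
  rho(3) = 0.668 / 2.26281 = 0.2952.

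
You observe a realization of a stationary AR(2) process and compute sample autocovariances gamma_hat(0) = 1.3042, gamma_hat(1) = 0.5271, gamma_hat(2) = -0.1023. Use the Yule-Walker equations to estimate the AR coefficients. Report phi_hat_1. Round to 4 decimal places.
\hat\phi_{1} = 0.5210

The Yule-Walker equations for an AR(p) process read, in matrix form,
  Gamma_p phi = r_p,   with   (Gamma_p)_{ij} = gamma(|i - j|),
                       (r_p)_i = gamma(i),   i,j = 1..p.
Substitute the sample gammas (Toeplitz matrix and right-hand side of size 2):
  Gamma_p = [[1.3042, 0.5271], [0.5271, 1.3042]]
  r_p     = [0.5271, -0.1023]
Written out:
  1.3042 phi_1 + 0.5271 phi_2 = 0.5271
  0.5271 phi_1 + 1.3042 phi_2 = -0.1023
Solve by Cramer's rule:
  det = gamma(0)^2 - gamma(1)^2 = (1.3042)^2 - (0.5271)^2 = 1.70093764 - 0.27783441 = 1.42310323
  phi_hat_1 = [gamma(1) gamma(0) - gamma(1) gamma(2)] / det = [(0.5271)(1.3042) - (0.5271)(-0.1023)] / 1.42310323 = 0.74136615 / 1.42310323 = 0.521
  phi_hat_2 = [gamma(0) gamma(2) - gamma(1)^2] / det = [(1.3042)(-0.1023) - (0.5271)^2] / 1.42310323 = -0.41125407 / 1.42310323 = -0.289
So phi_hat = [0.5210, -0.2890].
Therefore phi_hat_1 = 0.5210.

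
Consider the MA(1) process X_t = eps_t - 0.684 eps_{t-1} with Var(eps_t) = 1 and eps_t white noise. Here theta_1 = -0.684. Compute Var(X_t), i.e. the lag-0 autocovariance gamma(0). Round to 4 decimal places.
\gamma(0) = 1.4679

For an MA(q) process X_t = eps_t + sum_i theta_i eps_{t-i} with
Var(eps_t) = sigma^2, the variance is
  gamma(0) = sigma^2 * (1 + sum_i theta_i^2).
  sum_i theta_i^2 = (-0.684)^2 = 0.467856.
  gamma(0) = 1 * (1 + 0.467856) = 1 * 1.467856 = 1.467856, which rounds to 1.4679.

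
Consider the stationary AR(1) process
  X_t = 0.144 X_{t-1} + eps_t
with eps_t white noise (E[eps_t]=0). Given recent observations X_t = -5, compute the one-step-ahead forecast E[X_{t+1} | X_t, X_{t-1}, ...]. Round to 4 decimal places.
E[X_{t+1} \mid \mathcal F_t] = -0.7200

For an AR(p) model X_t = c + sum_i phi_i X_{t-i} + eps_t, the
one-step-ahead conditional mean is
  E[X_{t+1} | X_t, ...] = c + sum_i phi_i X_{t+1-i}.
Substitute known values:
  E[X_{t+1} | ...] = (0.144) * (-5)
                   = -0.7200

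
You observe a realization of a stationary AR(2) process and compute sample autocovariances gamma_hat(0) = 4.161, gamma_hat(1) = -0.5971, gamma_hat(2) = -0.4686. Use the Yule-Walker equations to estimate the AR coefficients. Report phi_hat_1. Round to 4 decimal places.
\hat\phi_{1} = -0.1630

The Yule-Walker equations for an AR(p) process read, in matrix form,
  Gamma_p phi = r_p,   with   (Gamma_p)_{ij} = gamma(|i - j|),
                       (r_p)_i = gamma(i),   i,j = 1..p.
Substitute the sample gammas (Toeplitz matrix and right-hand side of size 2):
  Gamma_p = [[4.161, -0.5971], [-0.5971, 4.161]]
  r_p     = [-0.5971, -0.4686]
Written out:
  4.161 phi_1 - 0.5971 phi_2 = -0.5971
  -0.5971 phi_1 + 4.161 phi_2 = -0.4686
Solve by Cramer's rule:
  det = gamma(0)^2 - gamma(1)^2 = (4.161)^2 - (-0.5971)^2 = 17.313921 - 0.35652841 = 16.95739259
  phi_hat_1 = [gamma(1) gamma(0) - gamma(1) gamma(2)] / det = [(-0.5971)(4.161) - (-0.5971)(-0.4686)] / 16.95739259 = -2.76433416 / 16.95739259 = -0.163
  phi_hat_2 = [gamma(0) gamma(2) - gamma(1)^2] / det = [(4.161)(-0.4686) - (-0.5971)^2] / 16.95739259 = -2.30637301 / 16.95739259 = -0.136
So phi_hat = [-0.1630, -0.1360].
Therefore phi_hat_1 = -0.1630.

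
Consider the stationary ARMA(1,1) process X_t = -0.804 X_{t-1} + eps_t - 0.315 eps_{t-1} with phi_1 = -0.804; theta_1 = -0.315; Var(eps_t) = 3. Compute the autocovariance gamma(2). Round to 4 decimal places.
\gamma(2) = 9.5666

Multiply the model equation by X_{t-k} and take expectations. With theta_0 = psi_0 = 1 and psi_j the MA(infinity) weights, this gives
  gamma(k) - sum_i phi_i gamma(k-i) = c_k,
  c_k = sigma^2 * sum_{j=k..q} theta_j psi_{j-k}   (c_k = 0 for k > q),
using gamma(-m) = gamma(m).
psi-weights needed (psi_j = theta_j + sum_i phi_i psi_{j-i}):
  psi_1 = theta_1 + phi_1 = -0.315 + (-0.804) = -1.119
Right-hand sides:
  c_0 = sigma^2 (1 + theta_1 psi_1) = 3 * (1 + (-0.315)(-1.119)) = 3 * 1.352485 = 4.057455
  c_1 = sigma^2 theta_1 = 3 * (-0.315) = -0.945
  c_2 = 0
Equations for k = 0 and k = 1 (AR order 1):
  gamma(0) = phi_1 gamma(1) + c_0
  gamma(1) = phi_1 gamma(0) + c_1
Substituting the second into the first: gamma(0) (1 - phi_1^2) = c_0 + phi_1 c_1, so
  gamma(0) = (c_0 + phi_1 c_1) / (1 - phi_1^2) = (4.057455 + (-0.804)(-0.945)) / (1 - (-0.804)^2) = 4.817235 / 0.353584 = 13.624019.
  gamma(1) = phi_1 gamma(0) + c_1 = (-0.804)(13.624019) + (-0.945) = -11.898711.
For k = 2 (> q): gamma(2) = phi_1 gamma(1) = (-0.804)(-11.898711) = 9.566564.
Therefore gamma(2) = 9.5666 (to 4 decimal places).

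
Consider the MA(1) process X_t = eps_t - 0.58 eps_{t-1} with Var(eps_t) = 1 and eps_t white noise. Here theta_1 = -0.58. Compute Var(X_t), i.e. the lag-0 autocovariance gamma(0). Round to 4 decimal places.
\gamma(0) = 1.3364

For an MA(q) process X_t = eps_t + sum_i theta_i eps_{t-i} with
Var(eps_t) = sigma^2, the variance is
  gamma(0) = sigma^2 * (1 + sum_i theta_i^2).
  sum_i theta_i^2 = (-0.58)^2 = 0.3364.
  gamma(0) = 1 * (1 + 0.3364) = 1 * 1.3364 = 1.3364.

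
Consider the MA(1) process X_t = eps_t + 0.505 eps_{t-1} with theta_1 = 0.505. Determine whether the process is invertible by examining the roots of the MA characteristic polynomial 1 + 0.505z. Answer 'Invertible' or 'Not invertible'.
\text{Invertible}

The MA(q) characteristic polynomial is P(z) = 1 + 0.505z.
Invertibility requires all roots to lie outside the unit circle, i.e. |z| > 1 for every root.
This is linear in z: 1 + (0.505) z = 0  =>  z = -1/(0.505) = -1.980198,  |z| = 1.980198.
Moduli of all roots: 1.9802.
All moduli strictly greater than 1? Yes.
Verdict: Invertible.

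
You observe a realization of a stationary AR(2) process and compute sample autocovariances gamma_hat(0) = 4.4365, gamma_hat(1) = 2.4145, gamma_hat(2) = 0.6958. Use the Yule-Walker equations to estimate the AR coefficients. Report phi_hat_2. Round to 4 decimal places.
\hat\phi_{2} = -0.1980

The Yule-Walker equations for an AR(p) process read, in matrix form,
  Gamma_p phi = r_p,   with   (Gamma_p)_{ij} = gamma(|i - j|),
                       (r_p)_i = gamma(i),   i,j = 1..p.
Substitute the sample gammas (Toeplitz matrix and right-hand side of size 2):
  Gamma_p = [[4.4365, 2.4145], [2.4145, 4.4365]]
  r_p     = [2.4145, 0.6958]
Written out:
  4.4365 phi_1 + 2.4145 phi_2 = 2.4145
  2.4145 phi_1 + 4.4365 phi_2 = 0.6958
Solve by Cramer's rule:
  det = gamma(0)^2 - gamma(1)^2 = (4.4365)^2 - (2.4145)^2 = 19.68253225 - 5.82981025 = 13.852722
  phi_hat_1 = [gamma(1) gamma(0) - gamma(1) gamma(2)] / det = [(2.4145)(4.4365) - (2.4145)(0.6958)] / 13.852722 = 9.03192015 / 13.852722 = 0.652
  phi_hat_2 = [gamma(0) gamma(2) - gamma(1)^2] / det = [(4.4365)(0.6958) - (2.4145)^2] / 13.852722 = -2.74289355 / 13.852722 = -0.198
So phi_hat = [0.6520, -0.1980].
Therefore phi_hat_2 = -0.1980.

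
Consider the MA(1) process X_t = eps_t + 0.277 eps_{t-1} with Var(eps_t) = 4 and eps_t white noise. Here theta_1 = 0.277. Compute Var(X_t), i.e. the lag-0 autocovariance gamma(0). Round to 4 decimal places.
\gamma(0) = 4.3069

For an MA(q) process X_t = eps_t + sum_i theta_i eps_{t-i} with
Var(eps_t) = sigma^2, the variance is
  gamma(0) = sigma^2 * (1 + sum_i theta_i^2).
  sum_i theta_i^2 = (0.277)^2 = 0.076729.
  gamma(0) = 4 * (1 + 0.076729) = 4 * 1.076729 = 4.306916, which rounds to 4.3069.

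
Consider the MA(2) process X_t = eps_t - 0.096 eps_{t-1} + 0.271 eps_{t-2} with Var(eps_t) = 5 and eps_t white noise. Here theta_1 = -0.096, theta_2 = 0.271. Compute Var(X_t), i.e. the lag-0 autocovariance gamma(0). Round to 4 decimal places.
\gamma(0) = 5.4133

For an MA(q) process X_t = eps_t + sum_i theta_i eps_{t-i} with
Var(eps_t) = sigma^2, the variance is
  gamma(0) = sigma^2 * (1 + sum_i theta_i^2).
  sum_i theta_i^2 = (-0.096)^2 + (0.271)^2 = 0.009216 + 0.073441 = 0.082657.
  gamma(0) = 5 * (1 + 0.082657) = 5 * 1.082657 = 5.413285, which rounds to 5.4133.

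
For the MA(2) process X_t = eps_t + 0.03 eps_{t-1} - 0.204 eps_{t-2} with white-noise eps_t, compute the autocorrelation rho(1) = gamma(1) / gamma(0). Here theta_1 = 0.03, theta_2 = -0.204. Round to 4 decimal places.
\rho(1) = 0.0229

For an MA(q) process with theta_0 = 1, the autocovariance is
  gamma(k) = sigma^2 * sum_{i=0..q-k} theta_i * theta_{i+k},
and rho(k) = gamma(k) / gamma(0). Sigma^2 cancels.
  numerator   = (1)*(0.03) + (0.03)*(-0.204) = 0.02388.
  denominator = (1)^2 + (0.03)^2 + (-0.204)^2 = 1.042516.
  rho(1) = 0.02388 / 1.042516 = 0.0229.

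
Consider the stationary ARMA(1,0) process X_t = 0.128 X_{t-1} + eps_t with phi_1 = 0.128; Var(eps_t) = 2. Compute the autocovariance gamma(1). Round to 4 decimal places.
\gamma(1) = 0.2603

Multiply the model equation by X_{t-k} and take expectations. With theta_0 = psi_0 = 1 and psi_j the MA(infinity) weights, this gives
  gamma(k) - sum_i phi_i gamma(k-i) = c_k,
  c_k = sigma^2 * sum_{j=k..q} theta_j psi_{j-k}   (c_k = 0 for k > q),
using gamma(-m) = gamma(m).
Pure AR (q = 0): c_0 = sigma^2 = 2, c_k = 0 for k >= 1.
Equations for k = 0 and k = 1 (AR order 1):
  gamma(0) = phi_1 gamma(1) + c_0
  gamma(1) = phi_1 gamma(0) + c_1
Substituting the second into the first: gamma(0) (1 - phi_1^2) = c_0 + phi_1 c_1, so
  gamma(0) = c_0 / (1 - phi_1^2) = 2 / (1 - (0.128)^2) = 2 / 0.983616 = 2.033314.
  gamma(1) = phi_1 gamma(0) = (0.128)(2.033314) = 0.260264.
Therefore gamma(1) = 0.2603 (to 4 decimal places).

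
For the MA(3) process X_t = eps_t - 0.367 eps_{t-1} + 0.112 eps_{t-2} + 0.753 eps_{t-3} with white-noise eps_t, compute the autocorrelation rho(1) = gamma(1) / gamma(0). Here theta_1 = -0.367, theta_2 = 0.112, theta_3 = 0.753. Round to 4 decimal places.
\rho(1) = -0.1889

For an MA(q) process with theta_0 = 1, the autocovariance is
  gamma(k) = sigma^2 * sum_{i=0..q-k} theta_i * theta_{i+k},
and rho(k) = gamma(k) / gamma(0). Sigma^2 cancels.
  numerator   = (1)*(-0.367) + (-0.367)*(0.112) + (0.112)*(0.753) = -0.323768.
  denominator = (1)^2 + (-0.367)^2 + (0.112)^2 + (0.753)^2 = 1.714242.
  rho(1) = -0.323768 / 1.714242 = -0.1889.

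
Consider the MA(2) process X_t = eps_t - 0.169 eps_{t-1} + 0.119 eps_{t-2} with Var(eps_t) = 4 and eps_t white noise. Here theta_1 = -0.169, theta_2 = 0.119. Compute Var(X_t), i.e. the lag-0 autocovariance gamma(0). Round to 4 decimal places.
\gamma(0) = 4.1709

For an MA(q) process X_t = eps_t + sum_i theta_i eps_{t-i} with
Var(eps_t) = sigma^2, the variance is
  gamma(0) = sigma^2 * (1 + sum_i theta_i^2).
  sum_i theta_i^2 = (-0.169)^2 + (0.119)^2 = 0.028561 + 0.014161 = 0.042722.
  gamma(0) = 4 * (1 + 0.042722) = 4 * 1.042722 = 4.170888, which rounds to 4.1709.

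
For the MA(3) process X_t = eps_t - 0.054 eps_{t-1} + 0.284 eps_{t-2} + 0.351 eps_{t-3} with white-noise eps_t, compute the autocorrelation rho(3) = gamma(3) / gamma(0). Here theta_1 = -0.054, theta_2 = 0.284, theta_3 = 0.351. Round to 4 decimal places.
\rho(3) = 0.2909

For an MA(q) process with theta_0 = 1, the autocovariance is
  gamma(k) = sigma^2 * sum_{i=0..q-k} theta_i * theta_{i+k},
and rho(k) = gamma(k) / gamma(0). Sigma^2 cancels.
  numerator   = (1)*(0.351) = 0.351.
  denominator = (1)^2 + (-0.054)^2 + (0.284)^2 + (0.351)^2 = 1.206773.
  rho(3) = 0.351 / 1.206773 = 0.2909.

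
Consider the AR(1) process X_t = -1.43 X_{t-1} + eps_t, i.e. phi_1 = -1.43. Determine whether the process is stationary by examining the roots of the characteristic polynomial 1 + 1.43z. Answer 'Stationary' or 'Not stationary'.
\text{Not stationary}

The AR(p) characteristic polynomial is P(z) = 1 + 1.43z.
Stationarity requires all roots to lie outside the unit circle, i.e. |z| > 1 for every root.
This is linear in z: 1 + (1.43) z = 0  =>  z = -1/(1.43) = -0.699301,  |z| = 0.699301.
Moduli of all roots: 0.6993.
All moduli strictly greater than 1? No.
Verdict: Not stationary.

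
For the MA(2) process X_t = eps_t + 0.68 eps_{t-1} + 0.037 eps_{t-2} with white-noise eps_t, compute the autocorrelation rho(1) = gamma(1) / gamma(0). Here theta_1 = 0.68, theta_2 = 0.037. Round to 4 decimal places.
\rho(1) = 0.4817

For an MA(q) process with theta_0 = 1, the autocovariance is
  gamma(k) = sigma^2 * sum_{i=0..q-k} theta_i * theta_{i+k},
and rho(k) = gamma(k) / gamma(0). Sigma^2 cancels.
  numerator   = (1)*(0.68) + (0.68)*(0.037) = 0.70516.
  denominator = (1)^2 + (0.68)^2 + (0.037)^2 = 1.463769.
  rho(1) = 0.70516 / 1.463769 = 0.4817.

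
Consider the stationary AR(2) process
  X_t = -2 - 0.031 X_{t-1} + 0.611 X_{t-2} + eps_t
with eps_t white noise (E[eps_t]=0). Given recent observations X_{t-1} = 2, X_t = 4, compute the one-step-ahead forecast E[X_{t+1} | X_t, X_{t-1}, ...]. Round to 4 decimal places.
E[X_{t+1} \mid \mathcal F_t] = -0.9020

For an AR(p) model X_t = c + sum_i phi_i X_{t-i} + eps_t, the
one-step-ahead conditional mean is
  E[X_{t+1} | X_t, ...] = c + sum_i phi_i X_{t+1-i}.
Substitute known values:
  E[X_{t+1} | ...] = -2 + (-0.031) * (4) + (0.611) * (2)
                   = -0.9020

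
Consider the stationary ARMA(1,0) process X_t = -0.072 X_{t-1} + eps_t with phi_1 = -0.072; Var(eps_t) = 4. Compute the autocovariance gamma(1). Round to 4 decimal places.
\gamma(1) = -0.2895

Multiply the model equation by X_{t-k} and take expectations. With theta_0 = psi_0 = 1 and psi_j the MA(infinity) weights, this gives
  gamma(k) - sum_i phi_i gamma(k-i) = c_k,
  c_k = sigma^2 * sum_{j=k..q} theta_j psi_{j-k}   (c_k = 0 for k > q),
using gamma(-m) = gamma(m).
Pure AR (q = 0): c_0 = sigma^2 = 4, c_k = 0 for k >= 1.
Equations for k = 0 and k = 1 (AR order 1):
  gamma(0) = phi_1 gamma(1) + c_0
  gamma(1) = phi_1 gamma(0) + c_1
Substituting the second into the first: gamma(0) (1 - phi_1^2) = c_0 + phi_1 c_1, so
  gamma(0) = c_0 / (1 - phi_1^2) = 4 / (1 - (-0.072)^2) = 4 / 0.994816 = 4.020844.
  gamma(1) = phi_1 gamma(0) = (-0.072)(4.020844) = -0.289501.
Therefore gamma(1) = -0.2895 (to 4 decimal places).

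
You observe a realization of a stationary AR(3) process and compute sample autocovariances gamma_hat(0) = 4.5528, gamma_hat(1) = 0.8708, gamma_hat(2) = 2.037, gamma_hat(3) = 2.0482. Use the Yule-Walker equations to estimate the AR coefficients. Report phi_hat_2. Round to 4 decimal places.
\hat\phi_{2} = 0.3820

The Yule-Walker equations for an AR(p) process read, in matrix form,
  Gamma_p phi = r_p,   with   (Gamma_p)_{ij} = gamma(|i - j|),
                       (r_p)_i = gamma(i),   i,j = 1..p.
Substitute the sample gammas (Toeplitz matrix and right-hand side of size 3):
  Gamma_p = [[4.5528, 0.8708, 2.037], [0.8708, 4.5528, 0.8708], [2.037, 0.8708, 4.5528]]
  r_p     = [0.8708, 2.037, 2.0482]
Written out (R1..R3):
  (R1) 4.5528 phi_1 + 0.8708 phi_2 + 2.037 phi_3 = 0.8708
  (R2) 0.8708 phi_1 + 4.5528 phi_2 + 0.8708 phi_3 = 2.037
  (R3) 2.037 phi_1 + 0.8708 phi_2 + 4.5528 phi_3 = 2.0482
Gaussian elimination:
  R2 <- R2 - (0.8708/4.5528) R1 = R2 - (0.191267) R1:  4.386245 phi_2 + 0.481189 phi_3 = 1.870445
  R3 <- R3 - (2.037/4.5528) R1 = R3 - (0.447417) R1:  0.481189 phi_2 + 3.641412 phi_3 = 1.658589
  R3 <- R3 - (0.481189/4.386245) R2 = R3 - (0.109704) R2:  3.588623 phi_3 = 1.453394
Back-substitution:
  phi_hat_3 = 1.453394 / 3.588623 = 0.405
  phi_hat_2 = (1.870445 - (0.481189)(0.405)) / 4.386245 = 0.382004
  phi_hat_1 = (0.8708 - (0.8708)(0.382004) - (2.037)(0.405)) / 4.5528 = -0.063002
So phi_hat = [-0.0630, 0.3820, 0.4050].
Therefore phi_hat_2 = 0.3820.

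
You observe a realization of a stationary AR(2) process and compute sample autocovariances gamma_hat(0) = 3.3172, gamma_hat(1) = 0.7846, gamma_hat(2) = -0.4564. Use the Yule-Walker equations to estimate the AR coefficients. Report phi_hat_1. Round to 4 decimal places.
\hat\phi_{1} = 0.2850

The Yule-Walker equations for an AR(p) process read, in matrix form,
  Gamma_p phi = r_p,   with   (Gamma_p)_{ij} = gamma(|i - j|),
                       (r_p)_i = gamma(i),   i,j = 1..p.
Substitute the sample gammas (Toeplitz matrix and right-hand side of size 2):
  Gamma_p = [[3.3172, 0.7846], [0.7846, 3.3172]]
  r_p     = [0.7846, -0.4564]
Written out:
  3.3172 phi_1 + 0.7846 phi_2 = 0.7846
  0.7846 phi_1 + 3.3172 phi_2 = -0.4564
Solve by Cramer's rule:
  det = gamma(0)^2 - gamma(1)^2 = (3.3172)^2 - (0.7846)^2 = 11.00381584 - 0.61559716 = 10.38821868
  phi_hat_1 = [gamma(1) gamma(0) - gamma(1) gamma(2)] / det = [(0.7846)(3.3172) - (0.7846)(-0.4564)] / 10.38821868 = 2.96076656 / 10.38821868 = 0.285
  phi_hat_2 = [gamma(0) gamma(2) - gamma(1)^2] / det = [(3.3172)(-0.4564) - (0.7846)^2] / 10.38821868 = -2.12956724 / 10.38821868 = -0.205
So phi_hat = [0.2850, -0.2050].
Therefore phi_hat_1 = 0.2850.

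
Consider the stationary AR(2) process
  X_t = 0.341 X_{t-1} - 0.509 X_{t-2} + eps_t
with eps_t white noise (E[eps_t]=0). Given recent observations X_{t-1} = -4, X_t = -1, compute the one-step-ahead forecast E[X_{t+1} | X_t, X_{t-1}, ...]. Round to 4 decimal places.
E[X_{t+1} \mid \mathcal F_t] = 1.6950

For an AR(p) model X_t = c + sum_i phi_i X_{t-i} + eps_t, the
one-step-ahead conditional mean is
  E[X_{t+1} | X_t, ...] = c + sum_i phi_i X_{t+1-i}.
Substitute known values:
  E[X_{t+1} | ...] = (0.341) * (-1) + (-0.509) * (-4)
                   = 1.6950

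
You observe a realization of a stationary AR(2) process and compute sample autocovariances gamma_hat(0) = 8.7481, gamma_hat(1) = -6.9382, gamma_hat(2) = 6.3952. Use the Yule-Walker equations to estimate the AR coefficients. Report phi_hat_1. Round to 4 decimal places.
\hat\phi_{1} = -0.5750

The Yule-Walker equations for an AR(p) process read, in matrix form,
  Gamma_p phi = r_p,   with   (Gamma_p)_{ij} = gamma(|i - j|),
                       (r_p)_i = gamma(i),   i,j = 1..p.
Substitute the sample gammas (Toeplitz matrix and right-hand side of size 2):
  Gamma_p = [[8.7481, -6.9382], [-6.9382, 8.7481]]
  r_p     = [-6.9382, 6.3952]
Written out:
  8.7481 phi_1 - 6.9382 phi_2 = -6.9382
  -6.9382 phi_1 + 8.7481 phi_2 = 6.3952
Solve by Cramer's rule:
  det = gamma(0)^2 - gamma(1)^2 = (8.7481)^2 - (-6.9382)^2 = 76.52925361 - 48.13861924 = 28.39063437
  phi_hat_1 = [gamma(1) gamma(0) - gamma(1) gamma(2)] / det = [(-6.9382)(8.7481) - (-6.9382)(6.3952)] / 28.39063437 = -16.32489078 / 28.39063437 = -0.575
  phi_hat_2 = [gamma(0) gamma(2) - gamma(1)^2] / det = [(8.7481)(6.3952) - (-6.9382)^2] / 28.39063437 = 7.80722988 / 28.39063437 = 0.275
So phi_hat = [-0.5750, 0.2750].
Therefore phi_hat_1 = -0.5750.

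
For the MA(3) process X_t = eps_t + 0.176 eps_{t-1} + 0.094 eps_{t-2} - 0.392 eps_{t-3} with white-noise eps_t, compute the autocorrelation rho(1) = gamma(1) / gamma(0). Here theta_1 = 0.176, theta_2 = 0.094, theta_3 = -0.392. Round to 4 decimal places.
\rho(1) = 0.1305

For an MA(q) process with theta_0 = 1, the autocovariance is
  gamma(k) = sigma^2 * sum_{i=0..q-k} theta_i * theta_{i+k},
and rho(k) = gamma(k) / gamma(0). Sigma^2 cancels.
  numerator   = (1)*(0.176) + (0.176)*(0.094) + (0.094)*(-0.392) = 0.155696.
  denominator = (1)^2 + (0.176)^2 + (0.094)^2 + (-0.392)^2 = 1.193476.
  rho(1) = 0.155696 / 1.193476 = 0.1305.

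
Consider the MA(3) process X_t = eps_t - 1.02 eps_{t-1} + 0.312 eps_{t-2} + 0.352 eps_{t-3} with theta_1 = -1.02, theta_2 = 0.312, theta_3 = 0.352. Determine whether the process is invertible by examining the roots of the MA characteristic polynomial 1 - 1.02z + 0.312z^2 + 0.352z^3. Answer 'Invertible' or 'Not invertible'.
\text{Invertible}

The MA(q) characteristic polynomial is P(z) = 1 - 1.02z + 0.312z^2 + 0.352z^3.
Invertibility requires all roots to lie outside the unit circle, i.e. |z| > 1 for every root.
Degree 3: look for a simple real root z0 first, then factor out (1 - z/z0) and solve the remaining quadratic.
Testing z0 = -2.5: P(-2.5) = 1 + (-1.02)(-2.5) + (0.312)(-2.5)^2 + (0.352)(-2.5)^3
  = 1 + (2.55) + (1.95) + (-5.5) = 0.  So z_0 = -2.5 is a root, |z_0| = 2.5.
Divide out the factor (1 + 0.4 z) = (1 - z/z0) (since 1/z0 = -0.4):
  P(z) = (1 + 0.4 z)(1 + (-1.42) z + (0.88) z^2)
  [check: z-coef -1.42 - (-0.4) = -1.02; z^2-coef 0.88 - (-0.4)(-1.42) = 0.312; z^3-coef -(-0.4)(0.88) = 0.352.]
Remaining roots from the quadratic factor 1 + (-1.42) z + (0.88) z^2:
  Set 1 + (-1.42) z + (0.88) z^2 = 0, i.e. a z^2 + b z + c = 0 with a = 0.88, b = -1.42, c = 1.
  Discriminant D = b^2 - 4ac = (-1.42)^2 - 4*(0.88)*1 = 2.0164 - (3.52) = -1.5036.
  D < 0, so the roots are the complex-conjugate pair z = (-b +/- i sqrt(-D)) / (2a) = 0.8068 +/- 0.6967i.
  For a conjugate pair |z|^2 = z * conj(z) = (product of roots) = c/a = 1/(0.88) = 1.136364, so |z| = sqrt(1.136364) = 1.066 for both roots.
Moduli of all roots: 2.5000, 1.0660, 1.0660.
All moduli strictly greater than 1? Yes.
Verdict: Invertible.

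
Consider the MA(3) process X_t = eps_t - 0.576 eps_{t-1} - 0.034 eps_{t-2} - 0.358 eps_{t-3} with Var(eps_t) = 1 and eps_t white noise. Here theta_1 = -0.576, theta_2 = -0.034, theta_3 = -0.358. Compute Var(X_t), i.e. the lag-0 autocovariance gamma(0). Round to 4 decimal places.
\gamma(0) = 1.4611

For an MA(q) process X_t = eps_t + sum_i theta_i eps_{t-i} with
Var(eps_t) = sigma^2, the variance is
  gamma(0) = sigma^2 * (1 + sum_i theta_i^2).
  sum_i theta_i^2 = (-0.576)^2 + (-0.034)^2 + (-0.358)^2 = 0.331776 + 0.001156 + 0.128164 = 0.461096.
  gamma(0) = 1 * (1 + 0.461096) = 1 * 1.461096 = 1.461096, which rounds to 1.4611.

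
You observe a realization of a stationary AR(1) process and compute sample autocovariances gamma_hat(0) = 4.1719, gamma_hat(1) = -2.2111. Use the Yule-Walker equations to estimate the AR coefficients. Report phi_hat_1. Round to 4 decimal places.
\hat\phi_{1} = -0.5300

The Yule-Walker equations for an AR(p) process read, in matrix form,
  Gamma_p phi = r_p,   with   (Gamma_p)_{ij} = gamma(|i - j|),
                       (r_p)_i = gamma(i),   i,j = 1..p.
Substitute the sample gammas (Toeplitz matrix and right-hand side of size 1):
  Gamma_p = [[4.1719]]
  r_p     = [-2.2111]
With p = 1 this is the single equation gamma(0) phi_1 = gamma(1):
  phi_hat_1 = gamma(1) / gamma(0) = -2.2111 / 4.1719 = -0.5300.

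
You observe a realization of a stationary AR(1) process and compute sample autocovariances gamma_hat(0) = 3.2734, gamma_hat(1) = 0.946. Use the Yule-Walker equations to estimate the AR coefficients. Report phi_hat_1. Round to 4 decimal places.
\hat\phi_{1} = 0.2890

The Yule-Walker equations for an AR(p) process read, in matrix form,
  Gamma_p phi = r_p,   with   (Gamma_p)_{ij} = gamma(|i - j|),
                       (r_p)_i = gamma(i),   i,j = 1..p.
Substitute the sample gammas (Toeplitz matrix and right-hand side of size 1):
  Gamma_p = [[3.2734]]
  r_p     = [0.946]
With p = 1 this is the single equation gamma(0) phi_1 = gamma(1):
  phi_hat_1 = gamma(1) / gamma(0) = 0.946 / 3.2734 = 0.2890.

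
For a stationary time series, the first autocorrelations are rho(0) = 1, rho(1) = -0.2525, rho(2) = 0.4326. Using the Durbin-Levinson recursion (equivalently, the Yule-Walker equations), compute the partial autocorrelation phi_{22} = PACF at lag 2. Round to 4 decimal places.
\phi_{22} = 0.3940

The PACF at lag k is phi_{kk}, the last component of the solution
to the Yule-Walker system G_k phi = r_k where
  (G_k)_{ij} = rho(|i - j|), (r_k)_i = rho(i), i,j = 1..k.
Equivalently, Durbin-Levinson gives phi_{kk} iteratively:
  phi_{11} = rho(1)
  phi_{kk} = [rho(k) - sum_{j=1..k-1} phi_{k-1,j} rho(k-j)]
            / [1 - sum_{j=1..k-1} phi_{k-1,j} rho(j)],
  phi_{k,j} = phi_{k-1,j} - phi_{kk} phi_{k-1,k-j},  j = 1..k-1.
Step k = 1:
  phi_11 = rho(1) = -0.2525.
Step k = 2:
  phi_22 = [rho(2) - phi_11 rho(1)] / [1 - phi_11 rho(1)] = [0.4326 - (-0.2525)(-0.2525)] / [1 - (-0.2525)(-0.2525)]
         = 0.36884375 / 0.93624375 = 0.394.
Therefore phi_{22} = 0.3940.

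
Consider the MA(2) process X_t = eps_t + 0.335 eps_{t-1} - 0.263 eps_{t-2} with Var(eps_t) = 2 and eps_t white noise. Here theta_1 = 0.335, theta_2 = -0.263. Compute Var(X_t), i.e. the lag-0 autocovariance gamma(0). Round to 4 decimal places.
\gamma(0) = 2.3628

For an MA(q) process X_t = eps_t + sum_i theta_i eps_{t-i} with
Var(eps_t) = sigma^2, the variance is
  gamma(0) = sigma^2 * (1 + sum_i theta_i^2).
  sum_i theta_i^2 = (0.335)^2 + (-0.263)^2 = 0.112225 + 0.069169 = 0.181394.
  gamma(0) = 2 * (1 + 0.181394) = 2 * 1.181394 = 2.362788, which rounds to 2.3628.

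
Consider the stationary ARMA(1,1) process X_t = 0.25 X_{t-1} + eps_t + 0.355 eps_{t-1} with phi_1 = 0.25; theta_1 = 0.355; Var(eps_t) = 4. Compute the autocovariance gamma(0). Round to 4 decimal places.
\gamma(0) = 5.5617

Multiply the model equation by X_{t-k} and take expectations. With theta_0 = psi_0 = 1 and psi_j the MA(infinity) weights, this gives
  gamma(k) - sum_i phi_i gamma(k-i) = c_k,
  c_k = sigma^2 * sum_{j=k..q} theta_j psi_{j-k}   (c_k = 0 for k > q),
using gamma(-m) = gamma(m).
psi-weights needed (psi_j = theta_j + sum_i phi_i psi_{j-i}):
  psi_1 = theta_1 + phi_1 = 0.355 + (0.25) = 0.605
Right-hand sides:
  c_0 = sigma^2 (1 + theta_1 psi_1) = 4 * (1 + (0.355)(0.605)) = 4 * 1.214775 = 4.8591
  c_1 = sigma^2 theta_1 = 4 * (0.355) = 1.42
  c_2 = 0
Equations for k = 0 and k = 1 (AR order 1):
  gamma(0) = phi_1 gamma(1) + c_0
  gamma(1) = phi_1 gamma(0) + c_1
Substituting the second into the first: gamma(0) (1 - phi_1^2) = c_0 + phi_1 c_1, so
  gamma(0) = (c_0 + phi_1 c_1) / (1 - phi_1^2) = (4.8591 + (0.25)(1.42)) / (1 - (0.25)^2) = 5.2141 / 0.9375 = 5.561707.
Therefore gamma(0) = 5.5617 (to 4 decimal places).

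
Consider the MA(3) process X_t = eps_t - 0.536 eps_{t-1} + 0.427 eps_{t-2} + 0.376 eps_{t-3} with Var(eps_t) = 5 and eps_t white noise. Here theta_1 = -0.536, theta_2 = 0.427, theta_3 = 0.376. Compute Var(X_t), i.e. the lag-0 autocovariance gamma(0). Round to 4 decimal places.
\gamma(0) = 8.0550

For an MA(q) process X_t = eps_t + sum_i theta_i eps_{t-i} with
Var(eps_t) = sigma^2, the variance is
  gamma(0) = sigma^2 * (1 + sum_i theta_i^2).
  sum_i theta_i^2 = (-0.536)^2 + (0.427)^2 + (0.376)^2 = 0.287296 + 0.182329 + 0.141376 = 0.611001.
  gamma(0) = 5 * (1 + 0.611001) = 5 * 1.611001 = 8.055005, which rounds to 8.0550.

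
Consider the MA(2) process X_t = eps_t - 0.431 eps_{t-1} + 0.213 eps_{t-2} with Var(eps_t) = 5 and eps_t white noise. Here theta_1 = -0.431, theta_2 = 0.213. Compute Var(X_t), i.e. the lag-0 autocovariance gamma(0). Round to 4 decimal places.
\gamma(0) = 6.1557

For an MA(q) process X_t = eps_t + sum_i theta_i eps_{t-i} with
Var(eps_t) = sigma^2, the variance is
  gamma(0) = sigma^2 * (1 + sum_i theta_i^2).
  sum_i theta_i^2 = (-0.431)^2 + (0.213)^2 = 0.185761 + 0.045369 = 0.23113.
  gamma(0) = 5 * (1 + 0.23113) = 5 * 1.23113 = 6.15565, which rounds to 6.1557.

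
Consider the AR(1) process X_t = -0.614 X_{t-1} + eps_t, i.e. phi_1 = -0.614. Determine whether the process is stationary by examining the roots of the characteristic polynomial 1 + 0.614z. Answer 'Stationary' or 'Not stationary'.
\text{Stationary}

The AR(p) characteristic polynomial is P(z) = 1 + 0.614z.
Stationarity requires all roots to lie outside the unit circle, i.e. |z| > 1 for every root.
This is linear in z: 1 + (0.614) z = 0  =>  z = -1/(0.614) = -1.628664,  |z| = 1.628664.
Moduli of all roots: 1.6287.
All moduli strictly greater than 1? Yes.
Verdict: Stationary.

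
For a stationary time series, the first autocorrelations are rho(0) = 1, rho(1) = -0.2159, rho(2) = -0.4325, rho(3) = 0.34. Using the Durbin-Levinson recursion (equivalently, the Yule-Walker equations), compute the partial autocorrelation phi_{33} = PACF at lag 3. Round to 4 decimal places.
\phi_{33} = 0.1280

The PACF at lag k is phi_{kk}, the last component of the solution
to the Yule-Walker system G_k phi = r_k where
  (G_k)_{ij} = rho(|i - j|), (r_k)_i = rho(i), i,j = 1..k.
Equivalently, Durbin-Levinson gives phi_{kk} iteratively:
  phi_{11} = rho(1)
  phi_{kk} = [rho(k) - sum_{j=1..k-1} phi_{k-1,j} rho(k-j)]
            / [1 - sum_{j=1..k-1} phi_{k-1,j} rho(j)],
  phi_{k,j} = phi_{k-1,j} - phi_{kk} phi_{k-1,k-j},  j = 1..k-1.
Step k = 1:
  phi_11 = rho(1) = -0.2159.
Step k = 2:
  phi_22 = [rho(2) - phi_11 rho(1)] / [1 - phi_11 rho(1)] = [-0.4325 - (-0.2159)(-0.2159)] / [1 - (-0.2159)(-0.2159)]
         = -0.47911281 / 0.95338719 = -0.502537.
  Update: phi_21 = phi_11 - phi_22 phi_11 = -0.2159 - (-0.502537)(-0.2159) = -0.324398.
Step k = 3:
  phi_33 = [rho(3) - phi_21 rho(2) - phi_22 rho(1)] / [1 - phi_21 rho(1) - phi_22 rho(2)]
    numerator   = 0.34 - (-0.324398)(-0.4325) - (-0.502537)(-0.2159) = 0.09120009
    denominator = 1 - (-0.324398)(-0.2159) - (-0.502537)(-0.4325) = 0.71261504
  phi_33 = 0.09120009 / 0.71261504 = 0.128.
Therefore phi_{33} = 0.1280.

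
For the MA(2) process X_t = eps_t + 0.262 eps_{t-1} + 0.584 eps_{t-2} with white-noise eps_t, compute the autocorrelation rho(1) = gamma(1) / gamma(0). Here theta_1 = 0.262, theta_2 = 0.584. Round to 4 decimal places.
\rho(1) = 0.2944

For an MA(q) process with theta_0 = 1, the autocovariance is
  gamma(k) = sigma^2 * sum_{i=0..q-k} theta_i * theta_{i+k},
and rho(k) = gamma(k) / gamma(0). Sigma^2 cancels.
  numerator   = (1)*(0.262) + (0.262)*(0.584) = 0.415008.
  denominator = (1)^2 + (0.262)^2 + (0.584)^2 = 1.4097.
  rho(1) = 0.415008 / 1.4097 = 0.2944.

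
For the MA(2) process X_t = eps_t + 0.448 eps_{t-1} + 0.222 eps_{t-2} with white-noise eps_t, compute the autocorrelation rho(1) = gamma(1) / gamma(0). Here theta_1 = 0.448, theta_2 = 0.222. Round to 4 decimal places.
\rho(1) = 0.4380

For an MA(q) process with theta_0 = 1, the autocovariance is
  gamma(k) = sigma^2 * sum_{i=0..q-k} theta_i * theta_{i+k},
and rho(k) = gamma(k) / gamma(0). Sigma^2 cancels.
  numerator   = (1)*(0.448) + (0.448)*(0.222) = 0.547456.
  denominator = (1)^2 + (0.448)^2 + (0.222)^2 = 1.249988.
  rho(1) = 0.547456 / 1.249988 = 0.4380.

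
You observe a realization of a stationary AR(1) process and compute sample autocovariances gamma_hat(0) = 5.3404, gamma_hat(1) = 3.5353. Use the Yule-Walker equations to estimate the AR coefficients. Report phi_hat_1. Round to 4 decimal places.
\hat\phi_{1} = 0.6620

The Yule-Walker equations for an AR(p) process read, in matrix form,
  Gamma_p phi = r_p,   with   (Gamma_p)_{ij} = gamma(|i - j|),
                       (r_p)_i = gamma(i),   i,j = 1..p.
Substitute the sample gammas (Toeplitz matrix and right-hand side of size 1):
  Gamma_p = [[5.3404]]
  r_p     = [3.5353]
With p = 1 this is the single equation gamma(0) phi_1 = gamma(1):
  phi_hat_1 = gamma(1) / gamma(0) = 3.5353 / 5.3404 = 0.6620.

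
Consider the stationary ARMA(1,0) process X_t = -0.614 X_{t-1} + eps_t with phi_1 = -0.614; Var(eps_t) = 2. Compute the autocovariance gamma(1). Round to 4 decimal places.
\gamma(1) = -1.9711

Multiply the model equation by X_{t-k} and take expectations. With theta_0 = psi_0 = 1 and psi_j the MA(infinity) weights, this gives
  gamma(k) - sum_i phi_i gamma(k-i) = c_k,
  c_k = sigma^2 * sum_{j=k..q} theta_j psi_{j-k}   (c_k = 0 for k > q),
using gamma(-m) = gamma(m).
Pure AR (q = 0): c_0 = sigma^2 = 2, c_k = 0 for k >= 1.
Equations for k = 0 and k = 1 (AR order 1):
  gamma(0) = phi_1 gamma(1) + c_0
  gamma(1) = phi_1 gamma(0) + c_1
Substituting the second into the first: gamma(0) (1 - phi_1^2) = c_0 + phi_1 c_1, so
  gamma(0) = c_0 / (1 - phi_1^2) = 2 / (1 - (-0.614)^2) = 2 / 0.623004 = 3.210252.
  gamma(1) = phi_1 gamma(0) = (-0.614)(3.210252) = -1.971095.
Therefore gamma(1) = -1.9711 (to 4 decimal places).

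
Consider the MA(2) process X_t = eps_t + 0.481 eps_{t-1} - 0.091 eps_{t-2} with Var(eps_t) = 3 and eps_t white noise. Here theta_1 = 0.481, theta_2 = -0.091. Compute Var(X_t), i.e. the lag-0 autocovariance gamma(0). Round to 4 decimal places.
\gamma(0) = 3.7189

For an MA(q) process X_t = eps_t + sum_i theta_i eps_{t-i} with
Var(eps_t) = sigma^2, the variance is
  gamma(0) = sigma^2 * (1 + sum_i theta_i^2).
  sum_i theta_i^2 = (0.481)^2 + (-0.091)^2 = 0.231361 + 0.008281 = 0.239642.
  gamma(0) = 3 * (1 + 0.239642) = 3 * 1.239642 = 3.718926, which rounds to 3.7189.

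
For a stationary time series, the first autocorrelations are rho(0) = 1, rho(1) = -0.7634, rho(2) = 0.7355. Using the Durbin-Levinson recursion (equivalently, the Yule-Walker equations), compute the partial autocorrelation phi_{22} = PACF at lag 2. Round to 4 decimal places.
\phi_{22} = 0.3660

The PACF at lag k is phi_{kk}, the last component of the solution
to the Yule-Walker system G_k phi = r_k where
  (G_k)_{ij} = rho(|i - j|), (r_k)_i = rho(i), i,j = 1..k.
Equivalently, Durbin-Levinson gives phi_{kk} iteratively:
  phi_{11} = rho(1)
  phi_{kk} = [rho(k) - sum_{j=1..k-1} phi_{k-1,j} rho(k-j)]
            / [1 - sum_{j=1..k-1} phi_{k-1,j} rho(j)],
  phi_{k,j} = phi_{k-1,j} - phi_{kk} phi_{k-1,k-j},  j = 1..k-1.
Step k = 1:
  phi_11 = rho(1) = -0.7634.
Step k = 2:
  phi_22 = [rho(2) - phi_11 rho(1)] / [1 - phi_11 rho(1)] = [0.7355 - (-0.7634)(-0.7634)] / [1 - (-0.7634)(-0.7634)]
         = 0.15272044 / 0.41722044 = 0.366.
Therefore phi_{22} = 0.3660.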